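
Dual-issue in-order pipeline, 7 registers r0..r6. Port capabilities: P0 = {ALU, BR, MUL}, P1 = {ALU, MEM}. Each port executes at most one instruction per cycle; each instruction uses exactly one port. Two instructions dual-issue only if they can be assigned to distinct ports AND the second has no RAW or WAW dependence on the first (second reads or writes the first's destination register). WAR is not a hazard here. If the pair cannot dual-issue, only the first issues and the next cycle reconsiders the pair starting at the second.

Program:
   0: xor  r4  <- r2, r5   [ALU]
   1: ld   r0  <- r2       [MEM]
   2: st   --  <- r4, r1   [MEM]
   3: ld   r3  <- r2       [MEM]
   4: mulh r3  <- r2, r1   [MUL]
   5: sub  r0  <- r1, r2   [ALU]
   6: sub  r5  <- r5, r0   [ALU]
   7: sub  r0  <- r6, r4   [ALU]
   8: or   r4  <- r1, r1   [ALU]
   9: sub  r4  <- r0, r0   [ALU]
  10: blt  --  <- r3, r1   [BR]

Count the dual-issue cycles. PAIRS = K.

0. xor.ALU+ld.MEM @i0/i1  | dual
1. st.MEM @i2  | no-port MEM/MEM
2. ld.MEM @i3  | WAW r3
3. mulh.MUL+sub.ALU @i4/i5  | dual
4. sub.ALU+sub.ALU @i6/i7  | dual
5. or.ALU @i8  | WAW r4
6. sub.ALU+blt.BR @i9/i10  | dual

PAIRS = 4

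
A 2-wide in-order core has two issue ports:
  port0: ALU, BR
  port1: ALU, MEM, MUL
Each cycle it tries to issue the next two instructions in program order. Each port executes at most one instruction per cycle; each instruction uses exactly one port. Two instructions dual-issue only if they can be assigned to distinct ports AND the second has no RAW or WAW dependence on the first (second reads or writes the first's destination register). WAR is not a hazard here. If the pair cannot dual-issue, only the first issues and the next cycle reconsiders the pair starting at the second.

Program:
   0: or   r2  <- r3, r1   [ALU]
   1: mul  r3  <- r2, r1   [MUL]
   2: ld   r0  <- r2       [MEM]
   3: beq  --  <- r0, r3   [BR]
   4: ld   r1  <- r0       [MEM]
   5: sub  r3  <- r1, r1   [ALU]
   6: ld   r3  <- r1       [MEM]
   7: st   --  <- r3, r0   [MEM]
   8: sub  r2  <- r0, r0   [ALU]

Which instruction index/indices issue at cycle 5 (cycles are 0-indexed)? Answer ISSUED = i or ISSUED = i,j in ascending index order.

ISSUED = 6

c0: i0 or  RAW r2
c1: i1 mul  no-port MUL/MEM
c2: i2 ld  RAW r0
c3: i3,i4 beq/ld  pair
c4: i5 sub  WAW r3
c5: i6 ld  no-port MEM/MEM
c6: i7,i8 st/sub  pair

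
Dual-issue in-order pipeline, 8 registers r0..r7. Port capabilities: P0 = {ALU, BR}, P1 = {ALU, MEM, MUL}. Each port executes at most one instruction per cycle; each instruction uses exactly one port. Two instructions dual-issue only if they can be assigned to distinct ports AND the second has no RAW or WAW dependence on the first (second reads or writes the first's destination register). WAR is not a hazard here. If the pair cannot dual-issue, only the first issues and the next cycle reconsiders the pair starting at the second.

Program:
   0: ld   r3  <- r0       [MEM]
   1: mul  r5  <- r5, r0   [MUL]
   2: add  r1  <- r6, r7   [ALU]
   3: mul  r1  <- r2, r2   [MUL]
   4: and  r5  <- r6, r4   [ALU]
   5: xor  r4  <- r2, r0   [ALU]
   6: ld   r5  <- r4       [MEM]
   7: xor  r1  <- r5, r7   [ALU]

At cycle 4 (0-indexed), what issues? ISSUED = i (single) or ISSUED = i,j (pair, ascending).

ISSUED = 6

t=0 i0:ld.MEM ; no-port MEM/MUL
t=1 i1,i2:mul.MUL add.ALU ; 2-wide
t=2 i3,i4:mul.MUL and.ALU ; 2-wide
t=3 i5:xor.ALU ; RAW r4
t=4 i6:ld.MEM ; RAW r5
t=5 i7:xor.ALU ; tail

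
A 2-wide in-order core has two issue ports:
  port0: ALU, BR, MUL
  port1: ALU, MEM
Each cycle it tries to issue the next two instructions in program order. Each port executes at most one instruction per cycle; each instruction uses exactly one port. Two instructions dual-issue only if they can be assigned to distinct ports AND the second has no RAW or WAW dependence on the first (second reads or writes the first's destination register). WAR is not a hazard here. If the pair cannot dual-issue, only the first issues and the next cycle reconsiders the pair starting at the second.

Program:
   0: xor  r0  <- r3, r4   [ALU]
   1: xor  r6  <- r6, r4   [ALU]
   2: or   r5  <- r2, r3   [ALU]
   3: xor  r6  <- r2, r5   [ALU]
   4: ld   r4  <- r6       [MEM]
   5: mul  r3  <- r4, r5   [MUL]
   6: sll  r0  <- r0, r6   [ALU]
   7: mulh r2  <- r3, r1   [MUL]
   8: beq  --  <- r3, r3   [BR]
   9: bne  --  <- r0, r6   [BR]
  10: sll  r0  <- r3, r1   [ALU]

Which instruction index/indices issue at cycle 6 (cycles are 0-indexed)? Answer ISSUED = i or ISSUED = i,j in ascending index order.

t=0 i0,i1:xor.ALU/xor.ALU ; 2-wide
t=1 i2:or.ALU ; RAW r5
t=2 i3:xor.ALU ; RAW r6
t=3 i4:ld.MEM ; RAW r4
t=4 i5,i6:mul.MUL/sll.ALU ; 2-wide
t=5 i7:mulh.MUL ; no-port MUL/BR
t=6 i8:beq.BR ; no-port BR/BR
t=7 i9,i10:bne.BR/sll.ALU ; 2-wide

ISSUED = 8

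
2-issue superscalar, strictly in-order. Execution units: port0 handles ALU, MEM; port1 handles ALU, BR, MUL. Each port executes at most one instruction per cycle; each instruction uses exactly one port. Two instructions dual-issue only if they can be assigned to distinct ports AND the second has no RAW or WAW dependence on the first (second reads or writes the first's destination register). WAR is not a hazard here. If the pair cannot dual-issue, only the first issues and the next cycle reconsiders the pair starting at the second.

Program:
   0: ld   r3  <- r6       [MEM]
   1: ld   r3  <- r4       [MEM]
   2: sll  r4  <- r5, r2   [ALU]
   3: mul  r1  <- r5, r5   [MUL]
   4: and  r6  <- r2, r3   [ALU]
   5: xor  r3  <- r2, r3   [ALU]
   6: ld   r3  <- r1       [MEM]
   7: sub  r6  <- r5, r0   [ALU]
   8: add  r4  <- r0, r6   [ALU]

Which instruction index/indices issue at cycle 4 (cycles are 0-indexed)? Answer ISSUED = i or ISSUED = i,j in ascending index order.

ISSUED = 6,7

  cy0 -> i0 (ld) no-port MEM/MEM
  cy1 -> i1,i2 (ld;sll) pair
  cy2 -> i3,i4 (mul;and) pair
  cy3 -> i5 (xor) WAW r3
  cy4 -> i6,i7 (ld;sub) pair
  cy5 -> i8 (add) tail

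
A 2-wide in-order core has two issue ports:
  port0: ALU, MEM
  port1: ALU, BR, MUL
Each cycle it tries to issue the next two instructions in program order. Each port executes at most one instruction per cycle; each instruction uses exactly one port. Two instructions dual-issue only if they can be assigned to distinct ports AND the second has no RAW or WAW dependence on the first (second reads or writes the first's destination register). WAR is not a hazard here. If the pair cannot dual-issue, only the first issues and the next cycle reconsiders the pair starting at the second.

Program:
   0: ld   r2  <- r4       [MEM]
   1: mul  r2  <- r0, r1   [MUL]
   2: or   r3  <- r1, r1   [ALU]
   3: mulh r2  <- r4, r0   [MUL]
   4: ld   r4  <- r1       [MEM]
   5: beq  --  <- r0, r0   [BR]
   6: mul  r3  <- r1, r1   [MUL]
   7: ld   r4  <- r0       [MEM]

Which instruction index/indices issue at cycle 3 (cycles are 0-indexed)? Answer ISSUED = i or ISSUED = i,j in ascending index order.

c0: i0 ld  WAW r2
c1: i1,i2 mul/or  pair
c2: i3,i4 mulh/ld  pair
c3: i5 beq  no-port BR/MUL
c4: i6,i7 mul/ld  pair

ISSUED = 5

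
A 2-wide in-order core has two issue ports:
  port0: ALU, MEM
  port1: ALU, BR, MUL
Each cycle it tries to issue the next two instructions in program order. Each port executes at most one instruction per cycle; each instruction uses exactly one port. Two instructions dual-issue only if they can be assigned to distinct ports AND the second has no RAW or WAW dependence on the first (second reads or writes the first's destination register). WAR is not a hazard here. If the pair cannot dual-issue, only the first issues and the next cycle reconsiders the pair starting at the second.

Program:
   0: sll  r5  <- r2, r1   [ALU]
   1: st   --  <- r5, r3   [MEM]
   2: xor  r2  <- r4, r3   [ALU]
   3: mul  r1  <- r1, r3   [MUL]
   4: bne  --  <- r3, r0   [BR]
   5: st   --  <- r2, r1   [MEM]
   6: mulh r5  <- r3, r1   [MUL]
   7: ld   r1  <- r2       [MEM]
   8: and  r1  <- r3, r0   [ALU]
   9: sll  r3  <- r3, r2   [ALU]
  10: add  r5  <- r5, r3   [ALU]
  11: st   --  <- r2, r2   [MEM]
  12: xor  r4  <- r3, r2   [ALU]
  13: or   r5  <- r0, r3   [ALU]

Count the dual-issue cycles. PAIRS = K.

PAIRS = 6

0. sll.ALU @i0  | RAW r5
1. st.MEM+xor.ALU @i1&i2  | pair
2. mul.MUL @i3  | no-port MUL/BR
3. bne.BR+st.MEM @i4&i5  | pair
4. mulh.MUL+ld.MEM @i6&i7  | pair
5. and.ALU+sll.ALU @i8&i9  | pair
6. add.ALU+st.MEM @i10&i11  | pair
7. xor.ALU+or.ALU @i12&i13  | pair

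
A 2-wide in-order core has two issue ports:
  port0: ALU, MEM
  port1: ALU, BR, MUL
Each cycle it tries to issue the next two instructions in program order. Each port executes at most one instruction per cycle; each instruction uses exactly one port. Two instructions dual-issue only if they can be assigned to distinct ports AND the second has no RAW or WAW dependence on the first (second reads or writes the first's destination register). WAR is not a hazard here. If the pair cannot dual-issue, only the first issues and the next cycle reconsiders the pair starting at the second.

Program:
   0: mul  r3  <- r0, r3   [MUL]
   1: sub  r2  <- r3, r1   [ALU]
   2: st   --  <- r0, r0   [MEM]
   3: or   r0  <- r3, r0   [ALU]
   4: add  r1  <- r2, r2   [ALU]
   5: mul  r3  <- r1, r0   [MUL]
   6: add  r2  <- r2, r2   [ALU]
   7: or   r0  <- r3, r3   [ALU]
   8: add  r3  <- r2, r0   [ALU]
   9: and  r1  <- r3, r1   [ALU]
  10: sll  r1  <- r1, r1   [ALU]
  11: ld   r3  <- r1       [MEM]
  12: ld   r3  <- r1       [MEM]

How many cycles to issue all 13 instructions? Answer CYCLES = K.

  cy0 -> i0 (mul) RAW r3
  cy1 -> i1&i2 (sub/st) dual
  cy2 -> i3&i4 (or/add) dual
  cy3 -> i5&i6 (mul/add) dual
  cy4 -> i7 (or) RAW r0
  cy5 -> i8 (add) RAW r3
  cy6 -> i9 (and) RAW+WAW r1
  cy7 -> i10 (sll) RAW r1
  cy8 -> i11 (ld) no-port MEM/MEM
  cy9 -> i12 (ld) tail

CYCLES = 10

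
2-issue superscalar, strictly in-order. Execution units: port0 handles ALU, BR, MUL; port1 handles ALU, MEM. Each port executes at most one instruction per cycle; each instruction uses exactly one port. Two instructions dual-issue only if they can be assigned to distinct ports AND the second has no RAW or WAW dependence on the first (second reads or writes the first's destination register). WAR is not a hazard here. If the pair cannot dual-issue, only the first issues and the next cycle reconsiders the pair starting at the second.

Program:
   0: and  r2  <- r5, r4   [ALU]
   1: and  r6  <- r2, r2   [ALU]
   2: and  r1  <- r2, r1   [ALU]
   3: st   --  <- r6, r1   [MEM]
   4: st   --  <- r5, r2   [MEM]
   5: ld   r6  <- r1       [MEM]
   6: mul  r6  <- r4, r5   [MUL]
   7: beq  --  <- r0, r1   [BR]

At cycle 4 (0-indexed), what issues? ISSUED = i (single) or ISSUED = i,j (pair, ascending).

  cy0 -> i0 (and) RAW r2
  cy1 -> i1&i2 (and/and) pair
  cy2 -> i3 (st) no-port MEM/MEM
  cy3 -> i4 (st) no-port MEM/MEM
  cy4 -> i5 (ld) WAW r6
  cy5 -> i6 (mul) no-port MUL/BR
  cy6 -> i7 (beq) tail

ISSUED = 5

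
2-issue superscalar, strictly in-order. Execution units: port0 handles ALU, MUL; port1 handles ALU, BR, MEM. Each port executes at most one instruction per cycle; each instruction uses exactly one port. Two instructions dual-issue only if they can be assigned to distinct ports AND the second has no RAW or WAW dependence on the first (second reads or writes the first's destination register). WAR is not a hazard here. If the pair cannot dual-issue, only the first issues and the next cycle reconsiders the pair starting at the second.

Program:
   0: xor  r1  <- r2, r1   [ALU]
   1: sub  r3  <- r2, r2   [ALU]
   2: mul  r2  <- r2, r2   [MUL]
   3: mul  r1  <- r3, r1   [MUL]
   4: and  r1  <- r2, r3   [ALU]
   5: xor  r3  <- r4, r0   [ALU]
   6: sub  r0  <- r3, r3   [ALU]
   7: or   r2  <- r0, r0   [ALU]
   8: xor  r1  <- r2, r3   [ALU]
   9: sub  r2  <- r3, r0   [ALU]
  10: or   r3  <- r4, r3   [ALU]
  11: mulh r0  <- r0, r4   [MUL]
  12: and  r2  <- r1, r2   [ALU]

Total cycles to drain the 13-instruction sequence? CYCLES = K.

0. xor sub @i0&i1  | pair
1. mul @i2  | no-port MUL/MUL
2. mul @i3  | WAW r1
3. and xor @i4&i5  | pair
4. sub @i6  | RAW r0
5. or @i7  | RAW r2
6. xor sub @i8&i9  | pair
7. or mulh @i10&i11  | pair
8. and @i12  | tail

CYCLES = 9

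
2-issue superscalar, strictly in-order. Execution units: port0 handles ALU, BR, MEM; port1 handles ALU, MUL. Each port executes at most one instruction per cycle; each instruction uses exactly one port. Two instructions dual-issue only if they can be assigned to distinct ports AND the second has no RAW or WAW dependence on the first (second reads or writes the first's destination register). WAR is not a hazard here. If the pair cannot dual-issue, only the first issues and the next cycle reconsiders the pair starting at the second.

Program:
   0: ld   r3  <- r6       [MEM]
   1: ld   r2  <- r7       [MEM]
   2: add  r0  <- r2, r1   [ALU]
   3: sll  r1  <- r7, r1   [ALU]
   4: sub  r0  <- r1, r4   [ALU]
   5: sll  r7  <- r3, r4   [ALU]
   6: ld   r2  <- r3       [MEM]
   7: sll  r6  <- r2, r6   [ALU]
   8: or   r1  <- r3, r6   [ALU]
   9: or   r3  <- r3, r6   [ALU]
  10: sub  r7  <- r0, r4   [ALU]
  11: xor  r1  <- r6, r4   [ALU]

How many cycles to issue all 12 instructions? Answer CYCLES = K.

CYCLES = 8

[0] i0  ld.MEM  -- no-port MEM/MEM
[1] i1  ld.MEM  -- RAW r2
[2] i2,i3  add.ALU sll.ALU  -- dual
[3] i4,i5  sub.ALU sll.ALU  -- dual
[4] i6  ld.MEM  -- RAW r2
[5] i7  sll.ALU  -- RAW r6
[6] i8,i9  or.ALU or.ALU  -- dual
[7] i10,i11  sub.ALU xor.ALU  -- dual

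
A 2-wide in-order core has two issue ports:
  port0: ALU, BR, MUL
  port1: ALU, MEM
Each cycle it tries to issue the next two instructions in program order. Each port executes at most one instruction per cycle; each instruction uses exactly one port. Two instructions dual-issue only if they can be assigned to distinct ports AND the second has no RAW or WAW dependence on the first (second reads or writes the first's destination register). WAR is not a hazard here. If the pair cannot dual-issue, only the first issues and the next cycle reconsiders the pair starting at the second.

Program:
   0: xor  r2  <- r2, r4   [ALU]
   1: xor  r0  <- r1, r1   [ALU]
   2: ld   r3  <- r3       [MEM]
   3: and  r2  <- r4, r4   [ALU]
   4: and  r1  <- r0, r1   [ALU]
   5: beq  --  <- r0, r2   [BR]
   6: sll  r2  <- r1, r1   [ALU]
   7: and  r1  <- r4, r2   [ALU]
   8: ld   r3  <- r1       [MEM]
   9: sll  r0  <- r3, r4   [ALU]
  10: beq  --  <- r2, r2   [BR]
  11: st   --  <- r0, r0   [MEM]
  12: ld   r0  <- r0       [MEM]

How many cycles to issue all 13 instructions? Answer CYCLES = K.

c0: i0&i1 xor.ALU;xor.ALU  2-wide
c1: i2&i3 ld.MEM;and.ALU  2-wide
c2: i4&i5 and.ALU;beq.BR  2-wide
c3: i6 sll.ALU  RAW r2
c4: i7 and.ALU  RAW r1
c5: i8 ld.MEM  RAW r3
c6: i9&i10 sll.ALU;beq.BR  2-wide
c7: i11 st.MEM  no-port MEM/MEM
c8: i12 ld.MEM  tail

CYCLES = 9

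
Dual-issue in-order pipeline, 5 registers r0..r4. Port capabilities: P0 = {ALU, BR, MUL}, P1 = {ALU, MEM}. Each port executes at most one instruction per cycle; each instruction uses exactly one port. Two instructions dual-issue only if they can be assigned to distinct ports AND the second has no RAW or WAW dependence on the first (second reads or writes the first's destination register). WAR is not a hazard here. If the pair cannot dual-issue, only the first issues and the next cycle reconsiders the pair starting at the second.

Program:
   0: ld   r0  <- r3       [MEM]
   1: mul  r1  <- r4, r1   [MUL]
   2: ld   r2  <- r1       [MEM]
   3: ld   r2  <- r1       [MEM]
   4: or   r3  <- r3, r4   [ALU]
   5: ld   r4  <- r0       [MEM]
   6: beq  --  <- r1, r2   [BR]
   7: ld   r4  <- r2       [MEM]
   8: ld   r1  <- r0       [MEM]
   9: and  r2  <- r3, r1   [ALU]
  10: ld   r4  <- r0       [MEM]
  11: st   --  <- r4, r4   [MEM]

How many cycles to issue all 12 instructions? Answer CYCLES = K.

CYCLES = 8

0. ld+mul @i0+i1  | dual
1. ld @i2  | no-port MEM/MEM
2. ld+or @i3+i4  | dual
3. ld+beq @i5+i6  | dual
4. ld @i7  | no-port MEM/MEM
5. ld @i8  | RAW r1
6. and+ld @i9+i10  | dual
7. st @i11  | tail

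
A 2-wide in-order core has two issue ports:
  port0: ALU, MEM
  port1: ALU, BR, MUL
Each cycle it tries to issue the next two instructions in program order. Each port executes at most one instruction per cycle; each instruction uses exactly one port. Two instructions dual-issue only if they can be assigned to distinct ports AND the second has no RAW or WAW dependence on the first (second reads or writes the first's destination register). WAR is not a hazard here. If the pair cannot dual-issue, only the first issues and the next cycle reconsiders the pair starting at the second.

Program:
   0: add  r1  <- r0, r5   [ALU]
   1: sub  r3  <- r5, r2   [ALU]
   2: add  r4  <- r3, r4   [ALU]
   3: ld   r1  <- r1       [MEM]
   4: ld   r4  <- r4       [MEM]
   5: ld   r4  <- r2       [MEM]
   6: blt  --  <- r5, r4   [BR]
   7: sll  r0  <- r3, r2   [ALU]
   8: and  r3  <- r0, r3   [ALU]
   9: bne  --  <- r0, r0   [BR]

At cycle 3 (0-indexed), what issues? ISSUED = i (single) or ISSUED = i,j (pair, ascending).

ISSUED = 5

#0 head=0: add+sub i0,i1 dual
#1 head=2: add+ld i2,i3 dual
#2 head=4: ld i4 no-port MEM/MEM
#3 head=5: ld i5 RAW r4
#4 head=6: blt+sll i6,i7 dual
#5 head=8: and+bne i8,i9 dual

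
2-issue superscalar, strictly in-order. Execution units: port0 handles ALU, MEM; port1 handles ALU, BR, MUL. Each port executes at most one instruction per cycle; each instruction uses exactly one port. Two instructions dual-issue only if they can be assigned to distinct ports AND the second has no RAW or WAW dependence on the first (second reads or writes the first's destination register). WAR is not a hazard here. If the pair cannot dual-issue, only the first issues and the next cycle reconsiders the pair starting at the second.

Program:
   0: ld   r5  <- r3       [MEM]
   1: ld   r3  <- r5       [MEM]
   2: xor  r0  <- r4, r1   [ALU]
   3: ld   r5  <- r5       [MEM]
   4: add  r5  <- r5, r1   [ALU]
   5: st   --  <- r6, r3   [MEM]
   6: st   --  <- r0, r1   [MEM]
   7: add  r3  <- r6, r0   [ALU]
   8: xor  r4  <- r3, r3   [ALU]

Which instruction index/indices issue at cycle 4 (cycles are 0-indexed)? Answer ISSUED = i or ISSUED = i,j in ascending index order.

0. ld.MEM @i0  | no-port MEM/MEM
1. ld.MEM xor.ALU @i1/i2  | dual
2. ld.MEM @i3  | RAW+WAW r5
3. add.ALU st.MEM @i4/i5  | dual
4. st.MEM add.ALU @i6/i7  | dual
5. xor.ALU @i8  | tail

ISSUED = 6,7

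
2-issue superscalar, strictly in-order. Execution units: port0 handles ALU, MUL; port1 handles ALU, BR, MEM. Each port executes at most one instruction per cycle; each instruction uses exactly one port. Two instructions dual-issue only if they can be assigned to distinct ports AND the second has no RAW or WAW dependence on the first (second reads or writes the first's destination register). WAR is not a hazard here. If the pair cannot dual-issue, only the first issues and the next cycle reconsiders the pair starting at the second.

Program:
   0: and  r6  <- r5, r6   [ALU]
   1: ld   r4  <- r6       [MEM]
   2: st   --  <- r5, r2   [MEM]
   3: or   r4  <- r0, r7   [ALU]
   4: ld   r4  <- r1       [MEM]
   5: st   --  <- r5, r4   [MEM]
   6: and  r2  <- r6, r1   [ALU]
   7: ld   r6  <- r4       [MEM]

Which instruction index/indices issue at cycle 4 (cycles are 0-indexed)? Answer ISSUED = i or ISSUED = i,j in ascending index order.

ISSUED = 5,6

#0 head=0: and i0 RAW r6
#1 head=1: ld i1 no-port MEM/MEM
#2 head=2: st+or i2&i3 2-wide
#3 head=4: ld i4 no-port MEM/MEM
#4 head=5: st+and i5&i6 2-wide
#5 head=7: ld i7 tail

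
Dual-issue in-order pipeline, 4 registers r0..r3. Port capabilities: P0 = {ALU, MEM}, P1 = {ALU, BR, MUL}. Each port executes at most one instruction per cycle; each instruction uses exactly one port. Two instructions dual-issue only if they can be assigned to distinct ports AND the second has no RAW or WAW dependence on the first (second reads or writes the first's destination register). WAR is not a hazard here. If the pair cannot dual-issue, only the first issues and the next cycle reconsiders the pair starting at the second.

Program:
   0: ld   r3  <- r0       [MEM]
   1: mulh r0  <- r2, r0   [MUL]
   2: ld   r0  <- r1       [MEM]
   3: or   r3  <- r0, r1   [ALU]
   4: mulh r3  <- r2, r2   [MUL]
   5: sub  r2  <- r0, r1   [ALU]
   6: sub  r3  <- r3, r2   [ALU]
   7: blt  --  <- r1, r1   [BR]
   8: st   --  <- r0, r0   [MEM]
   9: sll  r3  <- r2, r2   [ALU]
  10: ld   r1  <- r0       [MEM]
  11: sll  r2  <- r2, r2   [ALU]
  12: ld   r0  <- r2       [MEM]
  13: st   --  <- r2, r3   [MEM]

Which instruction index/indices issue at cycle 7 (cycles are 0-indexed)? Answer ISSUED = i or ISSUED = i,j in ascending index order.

ISSUED = 12

  cy0 -> i0/i1 (ld;mulh) pair
  cy1 -> i2 (ld) RAW r0
  cy2 -> i3 (or) WAW r3
  cy3 -> i4/i5 (mulh;sub) pair
  cy4 -> i6/i7 (sub;blt) pair
  cy5 -> i8/i9 (st;sll) pair
  cy6 -> i10/i11 (ld;sll) pair
  cy7 -> i12 (ld) no-port MEM/MEM
  cy8 -> i13 (st) tail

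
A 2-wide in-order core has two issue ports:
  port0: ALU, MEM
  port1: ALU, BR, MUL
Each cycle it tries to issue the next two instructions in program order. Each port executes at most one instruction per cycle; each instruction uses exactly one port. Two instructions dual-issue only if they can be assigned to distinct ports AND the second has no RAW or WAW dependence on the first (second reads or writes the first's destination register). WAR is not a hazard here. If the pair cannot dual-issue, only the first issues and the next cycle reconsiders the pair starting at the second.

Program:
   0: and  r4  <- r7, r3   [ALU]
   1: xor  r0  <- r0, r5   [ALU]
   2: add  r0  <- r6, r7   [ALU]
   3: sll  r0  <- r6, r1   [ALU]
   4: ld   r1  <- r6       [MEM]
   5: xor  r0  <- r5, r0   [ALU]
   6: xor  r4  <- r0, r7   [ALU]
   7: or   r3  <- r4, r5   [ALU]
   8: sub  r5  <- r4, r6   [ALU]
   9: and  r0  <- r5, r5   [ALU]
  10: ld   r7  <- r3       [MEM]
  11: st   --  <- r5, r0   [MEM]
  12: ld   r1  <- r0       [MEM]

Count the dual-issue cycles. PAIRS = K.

PAIRS = 4

[0] i0+i1  and.ALU/xor.ALU  -- 2-wide
[1] i2  add.ALU  -- WAW r0
[2] i3+i4  sll.ALU/ld.MEM  -- 2-wide
[3] i5  xor.ALU  -- RAW r0
[4] i6  xor.ALU  -- RAW r4
[5] i7+i8  or.ALU/sub.ALU  -- 2-wide
[6] i9+i10  and.ALU/ld.MEM  -- 2-wide
[7] i11  st.MEM  -- no-port MEM/MEM
[8] i12  ld.MEM  -- tail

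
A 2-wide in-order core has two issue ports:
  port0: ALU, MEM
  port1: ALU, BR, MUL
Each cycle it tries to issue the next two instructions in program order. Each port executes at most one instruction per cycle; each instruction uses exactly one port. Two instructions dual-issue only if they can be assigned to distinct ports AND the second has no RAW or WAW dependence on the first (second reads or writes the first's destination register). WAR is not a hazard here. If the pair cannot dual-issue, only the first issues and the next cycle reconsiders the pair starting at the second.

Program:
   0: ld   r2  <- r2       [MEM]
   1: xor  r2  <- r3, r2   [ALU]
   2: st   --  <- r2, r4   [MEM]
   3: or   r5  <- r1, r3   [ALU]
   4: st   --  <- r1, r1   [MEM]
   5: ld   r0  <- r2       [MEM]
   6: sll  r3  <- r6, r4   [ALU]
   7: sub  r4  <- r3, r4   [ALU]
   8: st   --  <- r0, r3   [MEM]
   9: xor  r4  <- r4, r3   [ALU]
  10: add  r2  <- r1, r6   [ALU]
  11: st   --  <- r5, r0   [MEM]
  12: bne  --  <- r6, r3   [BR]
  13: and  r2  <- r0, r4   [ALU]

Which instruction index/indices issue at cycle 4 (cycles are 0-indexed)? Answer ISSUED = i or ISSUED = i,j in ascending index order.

0. ld.MEM @i0  | RAW+WAW r2
1. xor.ALU @i1  | RAW r2
2. st.MEM or.ALU @i2+i3  | dual
3. st.MEM @i4  | no-port MEM/MEM
4. ld.MEM sll.ALU @i5+i6  | dual
5. sub.ALU st.MEM @i7+i8  | dual
6. xor.ALU add.ALU @i9+i10  | dual
7. st.MEM bne.BR @i11+i12  | dual
8. and.ALU @i13  | tail

ISSUED = 5,6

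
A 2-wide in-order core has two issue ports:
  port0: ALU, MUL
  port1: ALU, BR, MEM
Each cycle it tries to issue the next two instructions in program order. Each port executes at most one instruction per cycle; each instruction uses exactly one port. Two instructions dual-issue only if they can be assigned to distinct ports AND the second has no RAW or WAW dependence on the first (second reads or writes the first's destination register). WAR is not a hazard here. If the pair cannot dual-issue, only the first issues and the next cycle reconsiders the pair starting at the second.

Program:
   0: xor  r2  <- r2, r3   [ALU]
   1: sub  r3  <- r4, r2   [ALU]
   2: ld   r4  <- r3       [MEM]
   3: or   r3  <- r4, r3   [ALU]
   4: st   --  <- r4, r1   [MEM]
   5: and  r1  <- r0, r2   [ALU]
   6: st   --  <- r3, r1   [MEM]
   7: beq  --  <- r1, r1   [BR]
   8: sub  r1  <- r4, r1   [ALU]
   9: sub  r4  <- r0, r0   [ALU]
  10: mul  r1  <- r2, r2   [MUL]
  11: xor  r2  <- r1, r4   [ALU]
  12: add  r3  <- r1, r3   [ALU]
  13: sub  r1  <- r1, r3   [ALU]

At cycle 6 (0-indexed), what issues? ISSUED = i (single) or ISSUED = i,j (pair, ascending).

ISSUED = 7,8

#0 head=0: xor.ALU i0 RAW r2
#1 head=1: sub.ALU i1 RAW r3
#2 head=2: ld.MEM i2 RAW r4
#3 head=3: or.ALU/st.MEM i3&i4 dual
#4 head=5: and.ALU i5 RAW r1
#5 head=6: st.MEM i6 no-port MEM/BR
#6 head=7: beq.BR/sub.ALU i7&i8 dual
#7 head=9: sub.ALU/mul.MUL i9&i10 dual
#8 head=11: xor.ALU/add.ALU i11&i12 dual
#9 head=13: sub.ALU i13 tail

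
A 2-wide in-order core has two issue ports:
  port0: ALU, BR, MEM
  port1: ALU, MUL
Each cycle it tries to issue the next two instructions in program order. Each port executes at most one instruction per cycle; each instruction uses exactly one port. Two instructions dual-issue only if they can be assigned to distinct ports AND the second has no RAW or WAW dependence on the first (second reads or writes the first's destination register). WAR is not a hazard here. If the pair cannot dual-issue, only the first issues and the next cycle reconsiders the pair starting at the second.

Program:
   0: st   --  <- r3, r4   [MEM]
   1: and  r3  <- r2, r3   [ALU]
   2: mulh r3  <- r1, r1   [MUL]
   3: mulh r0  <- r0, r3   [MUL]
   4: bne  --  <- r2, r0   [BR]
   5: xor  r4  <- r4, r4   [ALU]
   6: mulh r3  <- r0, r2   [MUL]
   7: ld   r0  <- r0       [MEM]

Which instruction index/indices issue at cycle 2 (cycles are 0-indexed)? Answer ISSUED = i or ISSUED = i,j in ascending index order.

[0] i0&i1  st;and  -- 2-wide
[1] i2  mulh  -- no-port MUL/MUL
[2] i3  mulh  -- RAW r0
[3] i4&i5  bne;xor  -- 2-wide
[4] i6&i7  mulh;ld  -- 2-wide

ISSUED = 3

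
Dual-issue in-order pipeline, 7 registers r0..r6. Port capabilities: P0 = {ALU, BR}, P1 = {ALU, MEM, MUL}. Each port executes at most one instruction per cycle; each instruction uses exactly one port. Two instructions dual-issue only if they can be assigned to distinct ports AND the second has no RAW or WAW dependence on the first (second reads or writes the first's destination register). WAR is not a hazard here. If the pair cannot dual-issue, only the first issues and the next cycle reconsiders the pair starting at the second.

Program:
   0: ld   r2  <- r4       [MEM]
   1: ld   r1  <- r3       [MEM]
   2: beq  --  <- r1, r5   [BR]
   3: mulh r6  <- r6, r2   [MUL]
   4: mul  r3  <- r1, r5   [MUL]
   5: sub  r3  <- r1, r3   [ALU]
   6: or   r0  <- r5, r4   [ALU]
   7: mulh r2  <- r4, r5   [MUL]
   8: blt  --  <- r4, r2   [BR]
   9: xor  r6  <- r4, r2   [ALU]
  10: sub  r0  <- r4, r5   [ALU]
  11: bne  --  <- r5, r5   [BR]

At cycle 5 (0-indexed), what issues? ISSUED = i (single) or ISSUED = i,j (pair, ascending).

ISSUED = 7

t=0 i0:ld.MEM ; no-port MEM/MEM
t=1 i1:ld.MEM ; RAW r1
t=2 i2/i3:beq.BR;mulh.MUL ; pair
t=3 i4:mul.MUL ; RAW+WAW r3
t=4 i5/i6:sub.ALU;or.ALU ; pair
t=5 i7:mulh.MUL ; RAW r2
t=6 i8/i9:blt.BR;xor.ALU ; pair
t=7 i10/i11:sub.ALU;bne.BR ; pair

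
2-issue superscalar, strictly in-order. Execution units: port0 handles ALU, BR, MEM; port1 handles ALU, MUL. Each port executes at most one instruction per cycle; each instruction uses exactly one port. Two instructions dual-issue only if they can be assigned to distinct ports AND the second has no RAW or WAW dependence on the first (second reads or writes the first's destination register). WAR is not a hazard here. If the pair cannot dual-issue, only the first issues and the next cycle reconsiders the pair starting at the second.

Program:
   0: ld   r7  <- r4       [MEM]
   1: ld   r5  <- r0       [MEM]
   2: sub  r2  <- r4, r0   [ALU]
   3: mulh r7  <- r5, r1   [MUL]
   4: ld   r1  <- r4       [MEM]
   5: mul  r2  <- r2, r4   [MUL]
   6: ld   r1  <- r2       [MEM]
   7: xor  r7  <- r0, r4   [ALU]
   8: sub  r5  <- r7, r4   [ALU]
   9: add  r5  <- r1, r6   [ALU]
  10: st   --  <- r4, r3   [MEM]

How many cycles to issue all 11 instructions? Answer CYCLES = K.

0. ld @i0  | no-port MEM/MEM
1. ld sub @i1+i2  | dual
2. mulh ld @i3+i4  | dual
3. mul @i5  | RAW r2
4. ld xor @i6+i7  | dual
5. sub @i8  | WAW r5
6. add st @i9+i10  | dual

CYCLES = 7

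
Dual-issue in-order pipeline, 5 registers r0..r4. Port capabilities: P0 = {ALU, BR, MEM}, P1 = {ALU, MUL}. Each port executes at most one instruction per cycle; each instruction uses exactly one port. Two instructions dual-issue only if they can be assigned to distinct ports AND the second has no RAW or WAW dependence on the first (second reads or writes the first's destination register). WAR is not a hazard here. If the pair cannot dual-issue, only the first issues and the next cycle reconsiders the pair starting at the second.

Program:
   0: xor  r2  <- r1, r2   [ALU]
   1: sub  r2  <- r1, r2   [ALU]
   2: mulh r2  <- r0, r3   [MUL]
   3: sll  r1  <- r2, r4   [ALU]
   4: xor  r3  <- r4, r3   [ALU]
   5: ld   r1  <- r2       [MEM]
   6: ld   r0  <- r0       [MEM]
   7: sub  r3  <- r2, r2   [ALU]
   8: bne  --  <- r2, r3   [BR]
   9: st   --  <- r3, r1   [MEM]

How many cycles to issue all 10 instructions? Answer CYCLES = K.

CYCLES = 8

t=0 i0:xor ; RAW+WAW r2
t=1 i1:sub ; WAW r2
t=2 i2:mulh ; RAW r2
t=3 i3/i4:sll+xor ; dual
t=4 i5:ld ; no-port MEM/MEM
t=5 i6/i7:ld+sub ; dual
t=6 i8:bne ; no-port BR/MEM
t=7 i9:st ; tail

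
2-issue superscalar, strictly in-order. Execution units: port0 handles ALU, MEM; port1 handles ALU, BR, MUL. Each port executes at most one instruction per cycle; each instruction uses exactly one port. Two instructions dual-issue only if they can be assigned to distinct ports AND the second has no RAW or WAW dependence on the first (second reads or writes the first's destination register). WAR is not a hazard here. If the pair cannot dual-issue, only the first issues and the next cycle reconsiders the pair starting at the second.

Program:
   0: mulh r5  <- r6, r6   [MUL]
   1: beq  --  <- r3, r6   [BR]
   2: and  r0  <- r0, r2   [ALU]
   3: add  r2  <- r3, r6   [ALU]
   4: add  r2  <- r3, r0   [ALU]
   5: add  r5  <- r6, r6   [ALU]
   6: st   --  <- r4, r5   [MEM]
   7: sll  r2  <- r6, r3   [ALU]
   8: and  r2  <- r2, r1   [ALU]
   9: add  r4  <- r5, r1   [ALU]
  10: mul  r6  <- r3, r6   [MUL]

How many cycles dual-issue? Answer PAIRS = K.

  cy0 -> i0 (mulh.MUL) no-port MUL/BR
  cy1 -> i1/i2 (beq.BR;and.ALU) dual
  cy2 -> i3 (add.ALU) WAW r2
  cy3 -> i4/i5 (add.ALU;add.ALU) dual
  cy4 -> i6/i7 (st.MEM;sll.ALU) dual
  cy5 -> i8/i9 (and.ALU;add.ALU) dual
  cy6 -> i10 (mul.MUL) tail

PAIRS = 4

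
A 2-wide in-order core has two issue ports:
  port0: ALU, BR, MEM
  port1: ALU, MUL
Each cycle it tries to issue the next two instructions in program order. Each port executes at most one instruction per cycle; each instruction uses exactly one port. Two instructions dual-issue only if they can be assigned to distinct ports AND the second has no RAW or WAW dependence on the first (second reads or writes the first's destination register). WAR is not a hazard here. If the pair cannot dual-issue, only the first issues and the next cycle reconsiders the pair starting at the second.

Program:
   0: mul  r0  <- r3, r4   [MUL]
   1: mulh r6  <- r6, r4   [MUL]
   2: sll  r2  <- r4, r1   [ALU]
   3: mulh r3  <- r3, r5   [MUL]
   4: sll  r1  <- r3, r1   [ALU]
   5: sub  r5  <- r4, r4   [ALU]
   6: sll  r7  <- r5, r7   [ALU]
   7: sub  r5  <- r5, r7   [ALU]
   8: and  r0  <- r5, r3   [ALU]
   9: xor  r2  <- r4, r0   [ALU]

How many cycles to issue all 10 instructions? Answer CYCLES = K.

CYCLES = 8

[0] i0  mul.MUL  -- no-port MUL/MUL
[1] i1+i2  mulh.MUL sll.ALU  -- pair
[2] i3  mulh.MUL  -- RAW r3
[3] i4+i5  sll.ALU sub.ALU  -- pair
[4] i6  sll.ALU  -- RAW r7
[5] i7  sub.ALU  -- RAW r5
[6] i8  and.ALU  -- RAW r0
[7] i9  xor.ALU  -- tail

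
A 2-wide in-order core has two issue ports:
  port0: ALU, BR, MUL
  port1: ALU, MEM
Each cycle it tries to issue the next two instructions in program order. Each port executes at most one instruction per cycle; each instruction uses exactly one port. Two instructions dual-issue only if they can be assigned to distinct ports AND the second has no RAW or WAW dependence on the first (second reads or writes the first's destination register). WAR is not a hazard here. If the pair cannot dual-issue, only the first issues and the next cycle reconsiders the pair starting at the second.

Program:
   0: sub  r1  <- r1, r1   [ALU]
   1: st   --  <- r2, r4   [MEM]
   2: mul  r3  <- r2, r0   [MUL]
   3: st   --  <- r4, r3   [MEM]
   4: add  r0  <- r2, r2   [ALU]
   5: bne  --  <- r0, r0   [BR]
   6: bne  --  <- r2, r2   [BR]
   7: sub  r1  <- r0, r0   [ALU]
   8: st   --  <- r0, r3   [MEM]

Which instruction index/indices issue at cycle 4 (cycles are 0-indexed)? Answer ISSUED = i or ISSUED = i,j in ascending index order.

#0 head=0: sub+st i0/i1 dual
#1 head=2: mul i2 RAW r3
#2 head=3: st+add i3/i4 dual
#3 head=5: bne i5 no-port BR/BR
#4 head=6: bne+sub i6/i7 dual
#5 head=8: st i8 tail

ISSUED = 6,7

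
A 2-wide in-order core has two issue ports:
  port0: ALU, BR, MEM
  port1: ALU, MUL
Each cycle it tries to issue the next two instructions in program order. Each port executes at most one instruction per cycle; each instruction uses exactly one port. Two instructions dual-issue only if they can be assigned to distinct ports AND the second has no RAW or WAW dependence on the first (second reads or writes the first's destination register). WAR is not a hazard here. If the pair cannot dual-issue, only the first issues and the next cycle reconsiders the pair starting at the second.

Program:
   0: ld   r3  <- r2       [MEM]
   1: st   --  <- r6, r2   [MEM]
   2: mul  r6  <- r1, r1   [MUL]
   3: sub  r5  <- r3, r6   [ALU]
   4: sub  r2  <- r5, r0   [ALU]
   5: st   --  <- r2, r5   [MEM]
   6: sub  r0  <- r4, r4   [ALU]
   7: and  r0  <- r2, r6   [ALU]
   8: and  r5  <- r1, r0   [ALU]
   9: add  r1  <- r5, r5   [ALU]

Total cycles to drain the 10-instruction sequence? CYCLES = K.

0. ld @i0  | no-port MEM/MEM
1. st mul @i1+i2  | 2-wide
2. sub @i3  | RAW r5
3. sub @i4  | RAW r2
4. st sub @i5+i6  | 2-wide
5. and @i7  | RAW r0
6. and @i8  | RAW r5
7. add @i9  | tail

CYCLES = 8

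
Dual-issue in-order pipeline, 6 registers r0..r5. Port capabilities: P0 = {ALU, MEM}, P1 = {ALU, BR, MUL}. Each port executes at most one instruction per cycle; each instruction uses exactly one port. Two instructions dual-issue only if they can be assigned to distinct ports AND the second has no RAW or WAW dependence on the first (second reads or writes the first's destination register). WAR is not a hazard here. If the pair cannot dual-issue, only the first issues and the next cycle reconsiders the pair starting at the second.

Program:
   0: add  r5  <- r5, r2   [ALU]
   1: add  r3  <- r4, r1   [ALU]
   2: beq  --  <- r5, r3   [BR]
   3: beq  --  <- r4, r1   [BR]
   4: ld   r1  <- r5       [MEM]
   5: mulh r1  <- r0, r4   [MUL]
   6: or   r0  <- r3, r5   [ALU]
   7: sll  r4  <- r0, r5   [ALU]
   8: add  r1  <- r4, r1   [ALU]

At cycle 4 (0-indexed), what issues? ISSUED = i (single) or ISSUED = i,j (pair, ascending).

0. add/add @i0/i1  | pair
1. beq @i2  | no-port BR/BR
2. beq/ld @i3/i4  | pair
3. mulh/or @i5/i6  | pair
4. sll @i7  | RAW r4
5. add @i8  | tail

ISSUED = 7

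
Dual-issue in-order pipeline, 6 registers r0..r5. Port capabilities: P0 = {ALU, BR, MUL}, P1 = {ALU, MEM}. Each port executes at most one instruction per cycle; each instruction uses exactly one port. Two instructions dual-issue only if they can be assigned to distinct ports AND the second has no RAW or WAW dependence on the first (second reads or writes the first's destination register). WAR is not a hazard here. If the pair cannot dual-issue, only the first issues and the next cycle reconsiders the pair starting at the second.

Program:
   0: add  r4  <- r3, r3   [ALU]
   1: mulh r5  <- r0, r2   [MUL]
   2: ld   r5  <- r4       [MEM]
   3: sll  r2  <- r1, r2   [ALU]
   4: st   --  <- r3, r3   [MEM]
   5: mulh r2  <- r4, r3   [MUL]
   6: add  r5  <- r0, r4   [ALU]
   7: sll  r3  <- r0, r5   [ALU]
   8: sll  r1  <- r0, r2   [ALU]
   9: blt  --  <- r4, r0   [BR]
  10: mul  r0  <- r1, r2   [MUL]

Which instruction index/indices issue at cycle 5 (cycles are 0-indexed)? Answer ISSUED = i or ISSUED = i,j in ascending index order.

c0: i0&i1 add mulh  pair
c1: i2&i3 ld sll  pair
c2: i4&i5 st mulh  pair
c3: i6 add  RAW r5
c4: i7&i8 sll sll  pair
c5: i9 blt  no-port BR/MUL
c6: i10 mul  tail

ISSUED = 9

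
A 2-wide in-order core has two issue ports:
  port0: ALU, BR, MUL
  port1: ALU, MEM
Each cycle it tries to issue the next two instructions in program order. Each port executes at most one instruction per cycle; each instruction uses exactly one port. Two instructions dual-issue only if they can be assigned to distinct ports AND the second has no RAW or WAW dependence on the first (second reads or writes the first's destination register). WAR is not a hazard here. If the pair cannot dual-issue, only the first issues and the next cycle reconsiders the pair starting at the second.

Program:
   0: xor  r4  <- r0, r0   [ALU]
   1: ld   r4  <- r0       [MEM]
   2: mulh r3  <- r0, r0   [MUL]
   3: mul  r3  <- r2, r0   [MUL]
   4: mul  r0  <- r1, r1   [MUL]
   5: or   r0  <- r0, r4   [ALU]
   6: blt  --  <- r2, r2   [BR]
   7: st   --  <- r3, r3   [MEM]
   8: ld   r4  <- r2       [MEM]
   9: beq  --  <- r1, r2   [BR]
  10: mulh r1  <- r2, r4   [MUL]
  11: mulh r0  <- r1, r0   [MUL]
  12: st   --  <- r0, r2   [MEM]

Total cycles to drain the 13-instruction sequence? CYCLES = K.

CYCLES = 10

[0] i0  xor  -- WAW r4
[1] i1,i2  ld/mulh  -- dual
[2] i3  mul  -- no-port MUL/MUL
[3] i4  mul  -- RAW+WAW r0
[4] i5,i6  or/blt  -- dual
[5] i7  st  -- no-port MEM/MEM
[6] i8,i9  ld/beq  -- dual
[7] i10  mulh  -- no-port MUL/MUL
[8] i11  mulh  -- RAW r0
[9] i12  st  -- tail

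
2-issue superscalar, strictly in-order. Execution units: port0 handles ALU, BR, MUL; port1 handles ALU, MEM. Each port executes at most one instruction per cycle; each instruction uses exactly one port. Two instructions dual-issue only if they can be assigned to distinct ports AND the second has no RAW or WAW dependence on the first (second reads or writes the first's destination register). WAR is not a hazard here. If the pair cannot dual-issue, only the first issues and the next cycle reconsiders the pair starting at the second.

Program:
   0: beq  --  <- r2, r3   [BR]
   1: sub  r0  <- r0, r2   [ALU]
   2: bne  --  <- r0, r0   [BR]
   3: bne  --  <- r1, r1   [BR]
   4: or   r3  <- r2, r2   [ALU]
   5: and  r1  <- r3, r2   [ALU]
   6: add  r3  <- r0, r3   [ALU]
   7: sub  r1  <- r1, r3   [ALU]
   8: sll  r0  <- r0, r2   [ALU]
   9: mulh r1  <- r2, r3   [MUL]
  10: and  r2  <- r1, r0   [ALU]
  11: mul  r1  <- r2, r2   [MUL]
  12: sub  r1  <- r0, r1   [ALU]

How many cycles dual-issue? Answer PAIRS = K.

PAIRS = 4

t=0 i0&i1:beq/sub ; 2-wide
t=1 i2:bne ; no-port BR/BR
t=2 i3&i4:bne/or ; 2-wide
t=3 i5&i6:and/add ; 2-wide
t=4 i7&i8:sub/sll ; 2-wide
t=5 i9:mulh ; RAW r1
t=6 i10:and ; RAW r2
t=7 i11:mul ; RAW+WAW r1
t=8 i12:sub ; tail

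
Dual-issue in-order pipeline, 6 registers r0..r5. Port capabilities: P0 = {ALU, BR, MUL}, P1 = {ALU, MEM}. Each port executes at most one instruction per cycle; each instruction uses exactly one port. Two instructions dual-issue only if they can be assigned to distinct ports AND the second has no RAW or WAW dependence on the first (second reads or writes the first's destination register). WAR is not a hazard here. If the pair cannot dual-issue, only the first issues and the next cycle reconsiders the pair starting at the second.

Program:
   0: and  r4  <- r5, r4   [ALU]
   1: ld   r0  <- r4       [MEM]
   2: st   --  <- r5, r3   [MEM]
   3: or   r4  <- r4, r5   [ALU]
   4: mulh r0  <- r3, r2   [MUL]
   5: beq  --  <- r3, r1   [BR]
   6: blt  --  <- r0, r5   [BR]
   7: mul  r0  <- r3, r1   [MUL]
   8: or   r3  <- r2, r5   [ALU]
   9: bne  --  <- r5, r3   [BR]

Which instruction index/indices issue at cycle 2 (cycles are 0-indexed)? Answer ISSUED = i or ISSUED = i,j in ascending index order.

0. and @i0  | RAW r4
1. ld @i1  | no-port MEM/MEM
2. st or @i2+i3  | 2-wide
3. mulh @i4  | no-port MUL/BR
4. beq @i5  | no-port BR/BR
5. blt @i6  | no-port BR/MUL
6. mul or @i7+i8  | 2-wide
7. bne @i9  | tail

ISSUED = 2,3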